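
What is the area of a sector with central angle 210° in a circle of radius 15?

Sector area = πr² × θ/360
= π × 15² × 7/12
= π × 225 × 7/12
= 525*pi/4

525*pi/4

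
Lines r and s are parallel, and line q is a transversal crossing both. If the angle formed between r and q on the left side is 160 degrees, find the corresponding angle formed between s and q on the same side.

Corresponding angles are equal: 160 degrees.

160 degrees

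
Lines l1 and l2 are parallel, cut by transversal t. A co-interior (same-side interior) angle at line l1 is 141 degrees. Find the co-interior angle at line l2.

Co-interior angles (same-side interior) formed by parallel lines and a transversal are supplementary (sum to 180 degrees).
The given angle is 141 degrees.
The co-interior angle = 180 - 141 = 39 degrees.

39 degrees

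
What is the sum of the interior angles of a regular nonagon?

The sum of interior angles of an n-sided polygon is (n - 2) * 180.
For n = 9: (9 - 2) * 180 = 7 * 180 = 1260 degrees.

1260 degrees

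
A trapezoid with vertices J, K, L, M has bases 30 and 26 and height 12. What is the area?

Area = (30 + 26) * 12 / 2 = 672 / 2 = 336

336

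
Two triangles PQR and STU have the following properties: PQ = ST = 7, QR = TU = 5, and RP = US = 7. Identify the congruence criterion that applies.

The given information provides:
PQ = ST = 7, QR = TU = 5, and RP = US = 7
This matches the SSS congruence theorem.
All three pairs of corresponding sides are equal (Side-Side-Side).

SSS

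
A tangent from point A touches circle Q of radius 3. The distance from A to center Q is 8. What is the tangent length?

Let T be the point of tangency. Then QT ⊥ AT (radius ⊥ tangent).
In right triangle QTA: QA² = QT² + AT²
8² = 3² + AT²
AT² = 55, AT = sqrt(55)

sqrt(55)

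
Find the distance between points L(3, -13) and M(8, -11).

d = sqrt((5)^2 + (2)^2) = sqrt(29)

sqrt(29)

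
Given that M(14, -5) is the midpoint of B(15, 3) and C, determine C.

Using the midpoint formula: M = ((x1 + x2)/2, (y1 + y2)/2)
We know M = (14, -5) and B = (15, 3)
For x: 14 = (15 + x2)/2, so x2 = 2*14 - 15 = 13
For y: -5 = (3 + y2)/2, so y2 = 2*-5 - 3 = -13
C = (13, -13)

(13, -13)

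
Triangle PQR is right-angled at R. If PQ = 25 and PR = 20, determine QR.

Rearranging the Pythagorean theorem to solve for the unknown leg:
leg^2 = hypotenuse^2 - known_leg^2 = 625 - 400 = 225
leg = sqrt(225) = 15.

15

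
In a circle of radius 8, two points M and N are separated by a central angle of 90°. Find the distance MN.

Chord length = 2r sin(θ/2)
= 2 × 8 × sin(90°/2)
= 2 × 8 × sin(45°)
= 8*sqrt(2)

8*sqrt(2)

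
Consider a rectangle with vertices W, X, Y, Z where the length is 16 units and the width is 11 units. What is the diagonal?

A rectangle's diagonal splits it into two right triangles, with the diagonal as the hypotenuse.
By the Pythagorean theorem, d^2 = 16^2 + 11^2 = 377.
Therefore d = sqrt(377).

sqrt(377)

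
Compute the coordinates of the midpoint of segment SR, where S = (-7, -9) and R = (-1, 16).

The midpoint is the point halfway along the segment.
Move half the horizontal distance: -7 + (-1 - -7)/2 = -7 + 6/2 = -4
Move half the vertical distance: -9 + (16 - -9)/2 = -9 + 25/2 = 7/2
Midpoint = (-4, 7/2)

(-4, 7/2)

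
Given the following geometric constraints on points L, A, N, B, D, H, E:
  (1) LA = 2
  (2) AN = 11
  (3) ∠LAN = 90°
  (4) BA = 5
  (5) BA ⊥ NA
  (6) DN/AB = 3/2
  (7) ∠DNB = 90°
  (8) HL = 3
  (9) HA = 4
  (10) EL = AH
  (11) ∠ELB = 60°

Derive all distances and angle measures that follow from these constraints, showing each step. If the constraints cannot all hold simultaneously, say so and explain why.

The constraints are consistent.

From the given relations:
  DN = 3/2·AB = 3/2·5 ≈ 7.5
  EL = AH = 4

Step 1: From LA = 2, AN = 11, and ∠LAN = 90°, by the law of cosines:
  LN² = LA² + AN² - 2·LA·AN·cos(90°) = 4 + 121 - 0 = 125
  LN = 5·√5

Step 2: From NA = 11, AB = 5, and ∠NAB = 90°, by the law of cosines:
  NB² = NA² + AB² - 2·NA·AB·cos(90°) = 121 + 25 - 0 = 146
  NB = √146

Step 3: From LA = 2, LH = 3, AH = 4, by the inverse law of cosines:
  cos(∠ALH) = (LA² + LH² - AH²) / (2·LA·LH)
  ∠ALH = 104.48°

Step 4: From AH = 4, AL = 2, HL = 3, by the inverse law of cosines:
  cos(∠HAL) = (AH² + AL² - HL²) / (2·AH·AL)
  ∠HAL = 46.57°

Step 5: From HA = 4, HL = 3, AL = 2, by the inverse law of cosines:
  cos(∠AHL) = (HA² + HL² - AL²) / (2·HA·HL)
  ∠AHL = 28.96°

Step 6: From BN = √146, ND = 7.5, and ∠BND = 90°, by the law of cosines:
  BD² = BN² + ND² - 2·BN·ND·cos(90°) = 146 + 56.25 - 0 = 202.2
  BD ≈ 14.22

Step 7: From LA = 2, LN = 5·√5, AN = 11, by the inverse law of cosines:
  cos(∠ALN) = (LA² + LN² - AN²) / (2·LA·LN)
  ∠ALN = 79.7°

Step 8: From NA = 11, NB = √146, AB = 5, by the inverse law of cosines:
  cos(∠ANB) = (NA² + NB² - AB²) / (2·NA·NB)
  ∠ANB = 24.44°

Step 9: From NA = 11, NL = 5·√5, AL = 2, by the inverse law of cosines:
  cos(∠ANL) = (NA² + NL² - AL²) / (2·NA·NL)
  ∠ANL = 10.3°

Step 10: From BA = 5, BN = √146, AN = 11, by the inverse law of cosines:
  cos(∠ABN) = (BA² + BN² - AN²) / (2·BA·BN)
  ∠ABN = 65.56°

Step 11: From BD = 14.22, BN = √146, DN = 7.5, by the inverse law of cosines:
  cos(∠DBN) = (BD² + BN² - DN²) / (2·BD·BN)
  ∠DBN = 31.83°

Step 12: From DB = 14.22, DN = 7.5, BN = √146, by the inverse law of cosines:
  cos(∠BDN) = (DB² + DN² - BN²) / (2·DB·DN)
  ∠BDN = 58.17°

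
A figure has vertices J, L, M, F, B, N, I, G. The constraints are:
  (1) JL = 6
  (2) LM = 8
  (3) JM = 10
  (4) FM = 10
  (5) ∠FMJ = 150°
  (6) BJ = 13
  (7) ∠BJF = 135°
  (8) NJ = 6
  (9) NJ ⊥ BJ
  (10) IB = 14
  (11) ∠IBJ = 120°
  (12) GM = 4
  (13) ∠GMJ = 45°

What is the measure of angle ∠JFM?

Step 1: By the law of cosines on triangle FMJ: FJ² = 10² + 10² − 2·10·10·cos(150°) = 373.21, so FJ ≈ 19.32.
Step 2: By the inverse law of cosines on triangle JFM: cos(∠JFM) = (19.32² + 10² − 10²) / (2·19.32·10) = 373.21/386.37 = 0.9659, so ∠JFM = 15°.

Therefore, the measure of angle ∠JFM = 15°.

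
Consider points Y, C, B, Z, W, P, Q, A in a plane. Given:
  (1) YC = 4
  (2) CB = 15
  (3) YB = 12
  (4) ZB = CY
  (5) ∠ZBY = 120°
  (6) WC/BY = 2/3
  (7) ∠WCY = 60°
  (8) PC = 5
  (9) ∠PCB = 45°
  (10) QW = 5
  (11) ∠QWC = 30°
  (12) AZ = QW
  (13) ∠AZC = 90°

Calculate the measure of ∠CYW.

From the given relations: WC = 2/3·BY = 2/3·12 = 8.
Step 1: By the law of cosines on triangle YCW: YW² = 4² + 8² − 2·4·8·cos(60°) = 48, so YW = 4·√3.
Step 2: By the inverse law of cosines on triangle CYW: cos(∠CYW) = (4² + (4·√3)² − 8²) / (2·4·4·√3) = 0/55.43 = 0, so ∠CYW = 90°.

Therefore, the measure of angle ∠CYW = 90°.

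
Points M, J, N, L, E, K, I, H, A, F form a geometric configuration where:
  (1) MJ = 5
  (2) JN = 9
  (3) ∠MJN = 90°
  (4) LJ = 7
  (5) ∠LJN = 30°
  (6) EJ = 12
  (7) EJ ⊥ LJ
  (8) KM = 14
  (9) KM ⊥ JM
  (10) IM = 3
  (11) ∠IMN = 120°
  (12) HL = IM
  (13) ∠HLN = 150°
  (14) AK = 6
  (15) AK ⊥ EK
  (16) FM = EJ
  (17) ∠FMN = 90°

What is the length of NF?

From the given relations: FM = EJ = 12.
Step 1: By the law of cosines on triangle NJM: NM² = 9² + 5² − 2·9·5·cos(90°) = 106, so NM = √106.
Step 2: By the law of cosines on triangle NMF: NF² = √106² + 12² − 2·√106·12·cos(90°) = 250, so NF = 5·√10.

Therefore, the length of NF = 5·√10.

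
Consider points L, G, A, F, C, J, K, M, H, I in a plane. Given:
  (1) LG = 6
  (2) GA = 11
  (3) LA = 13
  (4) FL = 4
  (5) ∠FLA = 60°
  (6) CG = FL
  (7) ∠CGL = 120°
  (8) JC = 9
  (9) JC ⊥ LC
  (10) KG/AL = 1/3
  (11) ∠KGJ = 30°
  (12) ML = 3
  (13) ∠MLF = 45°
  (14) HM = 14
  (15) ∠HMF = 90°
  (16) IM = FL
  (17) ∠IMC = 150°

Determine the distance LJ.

From the given relations: CG = FL = 4.
Step 1: By the law of cosines on triangle LGC: LC² = 6² + 4² − 2·6·4·cos(120°) = 76, so LC = 2·√19.
Step 2: By the law of cosines on triangle LCJ: LJ² = (2·√19)² + 9² − 2·2·√19·9·cos(90°) = 157, so LJ = √157.

Therefore, the length of LJ = √157.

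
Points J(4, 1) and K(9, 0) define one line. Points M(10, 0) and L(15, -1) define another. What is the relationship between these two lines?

Slope of line 1: m1 = (0 - 1)/(9 - 4) = -1/5 = -1/5
Slope of line 2: m2 = (-1 - 0)/(15 - 10) = -1/5 = -1/5
m1 = m2, so the lines are parallel.

Parallel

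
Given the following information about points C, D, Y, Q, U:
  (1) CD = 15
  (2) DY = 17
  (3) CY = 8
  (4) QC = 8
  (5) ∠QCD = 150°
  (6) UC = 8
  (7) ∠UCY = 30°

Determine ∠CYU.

Step 1: By the law of cosines on triangle YCU: YU² = 8² + 8² − 2·8·8·cos(30°) = 17.15, so YU ≈ 4.14.
Step 2: By the inverse law of cosines on triangle CYU: cos(∠CYU) = (8² + 4.14² − 8²) / (2·8·4.14) = 17.15/66.26 = 0.2588, so ∠CYU = 75°.

Therefore, the measure of angle ∠CYU = 75°.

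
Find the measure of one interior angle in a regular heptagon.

Each interior angle of a regular n-gon is (n - 2) * 180 / n.
For n = 7: (7 - 2) * 180 / 7 = 900/7 = 900/7 degrees.

900/7 degrees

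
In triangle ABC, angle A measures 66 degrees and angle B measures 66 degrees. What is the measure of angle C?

angle C = 180 - 66 - 66 = 48 degrees.

48 degrees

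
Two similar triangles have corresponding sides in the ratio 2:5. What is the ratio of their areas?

Area scales with the square of linear dimensions. If every length is multiplied by 2/5, then the area is multiplied by (2/5)^2 = 4/25.
The area ratio is 4:25.

4:25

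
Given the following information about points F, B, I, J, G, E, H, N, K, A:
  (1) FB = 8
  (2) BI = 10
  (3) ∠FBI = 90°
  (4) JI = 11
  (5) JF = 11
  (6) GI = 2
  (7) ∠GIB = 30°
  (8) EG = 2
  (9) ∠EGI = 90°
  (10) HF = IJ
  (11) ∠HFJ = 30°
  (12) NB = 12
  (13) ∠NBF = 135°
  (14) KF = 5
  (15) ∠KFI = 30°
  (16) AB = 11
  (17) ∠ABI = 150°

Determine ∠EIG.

Step 1: By the law of cosines on triangle IGE: IE² = 2² + 2² − 2·2·2·cos(90°) = 8, so IE = 2·√2.
Step 2: By the inverse law of cosines on triangle EIG: cos(∠EIG) = ((2·√2)² + 2² − 2²) / (2·2·√2·2) = 8/11.31 = 0.7071, so ∠EIG = 45°.

Therefore, the measure of angle ∠EIG = 45°.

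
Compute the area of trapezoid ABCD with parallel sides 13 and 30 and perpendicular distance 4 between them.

Area = (13 + 30) * 4 / 2 = 172 / 2 = 86

86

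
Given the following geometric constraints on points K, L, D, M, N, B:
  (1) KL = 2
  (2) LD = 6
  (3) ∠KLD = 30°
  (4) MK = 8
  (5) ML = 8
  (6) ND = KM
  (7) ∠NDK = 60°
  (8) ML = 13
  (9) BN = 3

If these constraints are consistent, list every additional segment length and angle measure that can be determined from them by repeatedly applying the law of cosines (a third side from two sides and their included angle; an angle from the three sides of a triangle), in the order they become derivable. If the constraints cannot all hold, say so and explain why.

These constraints are not satisfiable: (5) ML = 8 and (8) ML = 13 assign two different lengths to the same segment. No planar figure meets all of them, so nothing further can be derived.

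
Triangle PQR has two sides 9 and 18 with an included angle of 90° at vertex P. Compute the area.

Area = (1/2) * PQ * PR * sin(P)
Area = (1/2) * 9 * 18 * sin(90°)
Area = (1/2) * 9 * 18 * 1
Area = 81

81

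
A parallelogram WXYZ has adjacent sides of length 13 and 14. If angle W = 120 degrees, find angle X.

Consecutive angles are supplementary: angle X = 180 - 120 = 60 degrees.

60 degrees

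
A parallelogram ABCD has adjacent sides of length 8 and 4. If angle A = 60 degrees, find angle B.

In a parallelogram, consecutive angles are supplementary (sum to 180°).
angle B = 180 - angle A
angle B = 180 - 60
angle B = 120 degrees

120 degrees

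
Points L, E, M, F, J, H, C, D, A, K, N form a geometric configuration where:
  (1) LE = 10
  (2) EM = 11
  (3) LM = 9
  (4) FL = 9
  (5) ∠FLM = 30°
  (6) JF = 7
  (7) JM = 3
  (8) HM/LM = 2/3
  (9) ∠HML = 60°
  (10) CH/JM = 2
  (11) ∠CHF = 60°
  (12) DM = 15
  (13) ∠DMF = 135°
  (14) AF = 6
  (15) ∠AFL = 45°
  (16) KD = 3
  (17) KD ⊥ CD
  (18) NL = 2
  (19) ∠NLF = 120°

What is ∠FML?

Step 1: By the law of cosines on triangle MLF: MF² = 9² + 9² − 2·9·9·cos(30°) = 21.7, so MF ≈ 4.66.
Step 2: By the inverse law of cosines on triangle FML: cos(∠FML) = (4.66² + 9² − 9²) / (2·4.66·9) = 21.7/83.86 = 0.2588, so ∠FML = 75°.

Therefore, the measure of angle ∠FML = 75°.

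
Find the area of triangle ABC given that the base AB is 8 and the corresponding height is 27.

Area = (1/2)(8)(27) = 108

108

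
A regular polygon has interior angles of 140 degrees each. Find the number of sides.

Exterior angle = 180 - 140 = 40. n = 360 / 40 = 9.

9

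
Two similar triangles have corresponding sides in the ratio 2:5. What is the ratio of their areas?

Area scales with the square of linear dimensions. If every length is multiplied by 2/5, then the area is multiplied by (2/5)^2 = 4/25.
The area ratio is 4:25.

4:25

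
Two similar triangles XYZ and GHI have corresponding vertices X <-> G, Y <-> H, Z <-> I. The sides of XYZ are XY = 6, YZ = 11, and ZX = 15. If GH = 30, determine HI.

k = 30/6 = 5. HI = 5 * 11 = 55.

55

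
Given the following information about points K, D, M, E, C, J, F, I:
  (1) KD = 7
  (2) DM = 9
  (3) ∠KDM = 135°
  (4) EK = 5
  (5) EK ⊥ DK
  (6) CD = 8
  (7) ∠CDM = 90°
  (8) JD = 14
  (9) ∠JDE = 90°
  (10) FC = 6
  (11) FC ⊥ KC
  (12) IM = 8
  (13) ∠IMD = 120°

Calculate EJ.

Step 1: By the law of cosines on triangle EKD: ED² = 5² + 7² − 2·5·7·cos(90°) = 74, so ED = √74.
Step 2: By the law of cosines on triangle EDJ: EJ² = √74² + 14² − 2·√74·14·cos(90°) = 270, so EJ = 3·√30.

Therefore, the length of EJ = 3·√30.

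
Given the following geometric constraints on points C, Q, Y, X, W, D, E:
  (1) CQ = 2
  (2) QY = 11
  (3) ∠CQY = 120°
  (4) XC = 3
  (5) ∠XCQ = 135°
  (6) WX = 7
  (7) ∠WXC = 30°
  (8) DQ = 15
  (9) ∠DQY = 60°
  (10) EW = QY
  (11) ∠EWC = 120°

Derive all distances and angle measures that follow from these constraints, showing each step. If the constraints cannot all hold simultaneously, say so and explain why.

The constraints are consistent.

From the given relations:
  EW = QY = 11

Step 1: From CQ = 2, QY = 11, and ∠CQY = 120°, by the law of cosines:
  CY² = CQ² + QY² - 2·CQ·QY·cos(120°) = 4 + 121 + 22 = 147
  CY = 7·√3

Step 2: From CX = 3, XW = 7, and ∠CXW = 30°, by the law of cosines:
  CW² = CX² + XW² - 2·CX·XW·cos(30°) = 9 + 49 - 36.37 = 21.63
  CW ≈ 4.65

Step 3: From QC = 2, CX = 3, and ∠QCX = 135°, by the law of cosines:
  QX² = QC² + CX² - 2·QC·CX·cos(135°) = 4 + 9 + 8.485 = 21.49
  QX ≈ 4.64

Step 4: From YQ = 11, QD = 15, and ∠YQD = 60°, by the law of cosines:
  YD² = YQ² + QD² - 2·YQ·QD·cos(60°) = 121 + 225 - 165 = 181
  YD = √181

Step 5: From CW = 4.65, WE = 11, and ∠CWE = 120°, by the law of cosines:
  CE² = CW² + WE² - 2·CW·WE·cos(120°) = 21.63 + 121 + 51.16 = 193.8
  CE ≈ 13.92

Step 6: From CQ = 2, CY = 7·√3, QY = 11, by the inverse law of cosines:
  cos(∠QCY) = (CQ² + CY² - QY²) / (2·CQ·CY)
  ∠QCY = 51.79°

Step 7: From CW = 4.65, CX = 3, WX = 7, by the inverse law of cosines:
  cos(∠WCX) = (CW² + CX² - WX²) / (2·CW·CX)
  ∠WCX = 131.18°

Step 8: From QC = 2, QX = 4.64, CX = 3, by the inverse law of cosines:
  cos(∠CQX) = (QC² + QX² - CX²) / (2·QC·QX)
  ∠CQX = 27.24°

Step 9: From YC = 7·√3, YQ = 11, CQ = 2, by the inverse law of cosines:
  cos(∠CYQ) = (YC² + YQ² - CQ²) / (2·YC·YQ)
  ∠CYQ = 8.21°

Step 10: From YD = √181, YQ = 11, DQ = 15, by the inverse law of cosines:
  cos(∠DYQ) = (YD² + YQ² - DQ²) / (2·YD·YQ)
  ∠DYQ = 74.92°

Step 11: From XC = 3, XQ = 4.64, CQ = 2, by the inverse law of cosines:
  cos(∠CXQ) = (XC² + XQ² - CQ²) / (2·XC·XQ)
  ∠CXQ = 17.76°

Step 12: From WC = 4.65, WX = 7, CX = 3, by the inverse law of cosines:
  cos(∠CWX) = (WC² + WX² - CX²) / (2·WC·WX)
  ∠CWX = 18.82°

Step 13: From DQ = 15, DY = √181, QY = 11, by the inverse law of cosines:
  cos(∠QDY) = (DQ² + DY² - QY²) / (2·DQ·DY)
  ∠QDY = 45.08°

Step 14: From CE = 13.92, CW = 4.65, EW = 11, by the inverse law of cosines:
  cos(∠ECW) = (CE² + CW² - EW²) / (2·CE·CW)
  ∠ECW = 43.18°

Step 15: From EC = 13.92, EW = 11, CW = 4.65, by the inverse law of cosines:
  cos(∠CEW) = (EC² + EW² - CW²) / (2·EC·EW)
  ∠CEW = 16.82°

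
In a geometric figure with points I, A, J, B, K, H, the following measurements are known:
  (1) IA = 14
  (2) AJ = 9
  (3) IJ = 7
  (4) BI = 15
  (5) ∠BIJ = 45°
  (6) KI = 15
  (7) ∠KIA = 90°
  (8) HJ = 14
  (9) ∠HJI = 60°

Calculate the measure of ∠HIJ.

Step 1: By the law of cosines on triangle IJH: IH² = 7² + 14² − 2·7·14·cos(60°) = 147, so IH = 7·√3.
Step 2: By the inverse law of cosines on triangle HIJ: cos(∠HIJ) = ((7·√3)² + 7² − 14²) / (2·7·√3·7) = 0/169.74 = 0, so ∠HIJ = 90°.

Therefore, the measure of angle ∠HIJ = 90°.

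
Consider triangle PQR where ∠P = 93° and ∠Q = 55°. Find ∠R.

The interior angles sum to 180°: angle R = 180 - 93 - 55 = 32°.
The triangle is obtuse (angles 93°, 55°, 32°).

32 degrees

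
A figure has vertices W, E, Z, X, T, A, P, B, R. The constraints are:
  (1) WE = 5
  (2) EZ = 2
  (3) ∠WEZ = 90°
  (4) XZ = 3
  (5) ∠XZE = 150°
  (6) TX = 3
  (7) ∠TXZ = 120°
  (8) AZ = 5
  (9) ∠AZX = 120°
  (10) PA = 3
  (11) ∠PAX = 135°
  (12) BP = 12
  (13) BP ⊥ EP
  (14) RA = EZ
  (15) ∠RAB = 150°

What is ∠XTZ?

Step 1: By the law of cosines on triangle TXZ: TZ² = 3² + 3² − 2·3·3·cos(120°) = 27, so TZ = 3·√3.
Step 2: By the inverse law of cosines on triangle XTZ: cos(∠XTZ) = (3² + (3·√3)² − 3²) / (2·3·3·√3) = 27/31.18 = 0.866, so ∠XTZ = 30°.

Therefore, the measure of angle ∠XTZ = 30°.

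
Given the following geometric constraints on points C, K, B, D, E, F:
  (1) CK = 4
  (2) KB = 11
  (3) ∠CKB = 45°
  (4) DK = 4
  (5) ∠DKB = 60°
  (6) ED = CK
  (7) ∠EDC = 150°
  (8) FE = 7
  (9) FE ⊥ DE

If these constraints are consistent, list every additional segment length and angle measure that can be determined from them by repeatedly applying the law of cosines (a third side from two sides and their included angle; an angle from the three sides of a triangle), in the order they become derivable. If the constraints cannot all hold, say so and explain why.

The constraints are consistent. Derivable facts, in order:
After 1 step:
- BD = √93
- CB ≈ 8.65
- DF = √65
After 2 steps:
- ∠BCK = 115.91°
- ∠BDK = 98.95°
- ∠CBK = 19.09°
- ∠DBK = 21.05°
- ∠DFE = 29.74°
- ∠EDF = 60.26°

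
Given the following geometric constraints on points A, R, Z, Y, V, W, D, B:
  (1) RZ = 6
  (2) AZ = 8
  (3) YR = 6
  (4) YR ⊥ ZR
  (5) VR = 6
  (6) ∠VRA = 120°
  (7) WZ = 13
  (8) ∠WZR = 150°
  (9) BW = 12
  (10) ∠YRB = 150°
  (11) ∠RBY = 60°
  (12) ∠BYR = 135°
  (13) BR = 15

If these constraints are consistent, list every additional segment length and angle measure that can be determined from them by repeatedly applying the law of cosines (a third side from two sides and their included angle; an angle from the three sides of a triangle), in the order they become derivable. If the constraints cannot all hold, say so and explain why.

These constraints are not satisfiable: (10), (11) and (12) are the three interior angles of triangle YRB, which must sum to 180°, but 150° + 60° + 135° = 345°. No planar figure meets all of them, so nothing further can be derived.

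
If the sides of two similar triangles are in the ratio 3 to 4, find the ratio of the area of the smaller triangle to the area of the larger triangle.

Area scales with the square of linear dimensions. If every length is multiplied by 3/4, then the area is multiplied by (3/4)^2 = 9/16.
The area ratio is 9:16.

9:16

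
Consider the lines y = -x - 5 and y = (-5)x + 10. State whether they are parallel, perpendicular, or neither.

Slope of line 1: m1 = -1
Slope of line 2: m2 = -5
m1 != m2 (-1 != -5), so not parallel.
m1 * m2 = (-1) * (-5) = 5 != -1, so not perpendicular.
The lines are neither parallel nor perpendicular.

Neither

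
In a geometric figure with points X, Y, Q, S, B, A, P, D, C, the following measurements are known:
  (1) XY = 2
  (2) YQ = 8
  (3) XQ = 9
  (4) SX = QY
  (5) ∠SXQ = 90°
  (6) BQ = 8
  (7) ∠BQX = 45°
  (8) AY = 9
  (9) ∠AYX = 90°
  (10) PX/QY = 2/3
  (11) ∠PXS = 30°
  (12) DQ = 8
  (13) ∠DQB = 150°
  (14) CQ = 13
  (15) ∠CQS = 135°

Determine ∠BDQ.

Step 1: By the law of cosines on triangle DQB: DB² = 8² + 8² − 2·8·8·cos(150°) = 238.85, so DB ≈ 15.45.
Step 2: By the inverse law of cosines on triangle BDQ: cos(∠BDQ) = (15.45² + 8² − 8²) / (2·15.45·8) = 238.85/247.28 = 0.9659, so ∠BDQ = 15°.

Therefore, the measure of angle ∠BDQ = 15°.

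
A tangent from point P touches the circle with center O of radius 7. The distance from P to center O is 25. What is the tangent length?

Let T be the point of tangency. Then OT ⊥ PT (radius ⊥ tangent).
In right triangle OTP: OP² = OT² + PT²
25² = 7² + PT²
PT² = 576, PT = 24

24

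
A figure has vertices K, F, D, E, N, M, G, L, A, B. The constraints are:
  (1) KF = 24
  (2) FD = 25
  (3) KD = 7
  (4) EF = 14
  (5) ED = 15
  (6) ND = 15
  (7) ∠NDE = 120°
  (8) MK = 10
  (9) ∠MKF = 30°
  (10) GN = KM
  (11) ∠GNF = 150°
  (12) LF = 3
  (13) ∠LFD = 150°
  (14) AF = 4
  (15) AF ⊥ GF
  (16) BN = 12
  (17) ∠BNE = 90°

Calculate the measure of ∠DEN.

Step 1: By the law of cosines on triangle EDN: EN² = 15² + 15² − 2·15·15·cos(120°) = 675, so EN = 15·√3.
Step 2: By the inverse law of cosines on triangle DEN: cos(∠DEN) = (15² + (15·√3)² − 15²) / (2·15·15·√3) = 675/779.42 = 0.866, so ∠DEN = 30°.

Therefore, the measure of angle ∠DEN = 30°.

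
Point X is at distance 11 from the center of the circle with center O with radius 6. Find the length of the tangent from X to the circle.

Let T be the point of tangency. Then OT ⊥ XT (radius ⊥ tangent).
In right triangle OTX: OX² = OT² + XT²
11² = 6² + XT²
XT² = 85, XT = sqrt(85)

sqrt(85)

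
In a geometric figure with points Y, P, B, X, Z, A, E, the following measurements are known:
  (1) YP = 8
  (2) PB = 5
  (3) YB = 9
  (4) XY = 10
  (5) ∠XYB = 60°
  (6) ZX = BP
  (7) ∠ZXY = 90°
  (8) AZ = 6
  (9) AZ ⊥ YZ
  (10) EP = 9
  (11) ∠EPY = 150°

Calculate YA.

From the given relations: ZX = BP = 5.
Step 1: By the law of cosines on triangle ZXY: ZY² = 5² + 10² − 2·5·10·cos(90°) = 125, so ZY = 5·√5.
Step 2: By the law of cosines on triangle YZA: YA² = (5·√5)² + 6² − 2·5·√5·6·cos(90°) = 161, so YA = √161.

Therefore, the length of YA = √161.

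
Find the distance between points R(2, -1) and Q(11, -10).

d = sqrt((9)^2 + (-9)^2) = sqrt(162) = 9*sqrt(2)

9*sqrt(2)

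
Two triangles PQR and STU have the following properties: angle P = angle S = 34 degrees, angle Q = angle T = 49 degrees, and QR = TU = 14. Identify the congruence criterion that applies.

The given information matches AAS: Two pairs of corresponding angles and a non-included side are equal (Angle-Angle-Side).

AAS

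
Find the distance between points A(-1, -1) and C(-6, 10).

The horizontal distance is |-6 - -1| = 5 and the vertical distance is |10 - -1| = 11.
By the Pythagorean theorem, d = sqrt(5^2 + 11^2) = sqrt(146).

sqrt(146)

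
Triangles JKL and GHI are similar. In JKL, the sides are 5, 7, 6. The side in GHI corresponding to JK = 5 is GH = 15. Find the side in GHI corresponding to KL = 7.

Since the triangles are similar, the ratio of corresponding sides is constant.
Scale factor k = GH / JK = 15 / 5 = 3
HI = k * KL = 3 * 7 = 21

21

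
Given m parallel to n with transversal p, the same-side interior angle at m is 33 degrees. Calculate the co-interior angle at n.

Co-interior angles (same-side interior) formed by parallel lines and a transversal are supplementary (sum to 180 degrees).
The given angle is 33 degrees.
The co-interior angle = 180 - 33 = 147 degrees.

147 degrees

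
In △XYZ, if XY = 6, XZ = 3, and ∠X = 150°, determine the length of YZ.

Law of cosines: YZ^2 = 6^2 + 3^2 - 2(6)(3)cos(150°) = 18*sqrt(3) + 45, so YZ = 3*sqrt(2*sqrt(3) + 5).

3*sqrt(2*sqrt(3) + 5)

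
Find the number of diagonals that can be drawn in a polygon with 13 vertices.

Each of the 13 vertices connects to 10 non-adjacent vertices via diagonals.
Total connections = 13 × 10 = 130, but each diagonal is counted twice.
Number of diagonals = 130 / 2 = 65.

65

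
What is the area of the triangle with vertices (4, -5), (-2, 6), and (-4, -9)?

Shoelace: Area = (1/2)|4(6--9) + -2(-9--5) + -4(-5-6)| = (1/2)(112) = 56

56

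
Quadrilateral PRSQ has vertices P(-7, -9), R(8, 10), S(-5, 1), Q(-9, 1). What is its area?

Shoelace: sum of cross terms = 152, Area = (1/2)|152| = 76

76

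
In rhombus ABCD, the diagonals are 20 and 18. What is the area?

Area of a rhombus = (d1 * d2) / 2
Area = (20 * 18) / 2
Area = 360 / 2
Area = 180

180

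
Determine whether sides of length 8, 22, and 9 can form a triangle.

Check the triangle inequality: 8 + 9 = 17 ≤ 22.
Since the sum of two sides does not exceed the third, no triangle can be formed.

No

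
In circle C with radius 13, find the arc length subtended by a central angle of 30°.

Arc length = 2πr × θ/360
= 2π × 13 × 1/12
= 13*pi/6

13*pi/6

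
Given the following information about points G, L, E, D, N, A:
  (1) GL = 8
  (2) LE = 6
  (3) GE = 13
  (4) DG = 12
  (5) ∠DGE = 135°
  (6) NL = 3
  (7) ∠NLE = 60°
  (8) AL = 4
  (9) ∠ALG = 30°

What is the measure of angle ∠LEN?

Step 1: By the law of cosines on triangle ELN: EN² = 6² + 3² − 2·6·3·cos(60°) = 27, so EN = 3·√3.
Step 2: By the inverse law of cosines on triangle LEN: cos(∠LEN) = (6² + (3·√3)² − 3²) / (2·6·3·√3) = 54/62.35 = 0.866, so ∠LEN = 30°.

Therefore, the measure of angle ∠LEN = 30°.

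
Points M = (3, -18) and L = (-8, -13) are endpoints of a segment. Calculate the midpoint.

The midpoint is the point halfway along the segment.
Move half the horizontal distance: 3 + (-8 - 3)/2 = 3 + -11/2 = -5/2
Move half the vertical distance: -18 + (-13 - -18)/2 = -18 + 5/2 = -31/2
Midpoint = (-5/2, -31/2)

(-5/2, -31/2)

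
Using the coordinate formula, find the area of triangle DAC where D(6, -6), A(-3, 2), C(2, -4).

The Shoelace formula computes the area from vertex coordinates by summing cross products.
For vertices (6,-6), (-3,2), (2,-4):
Signed sum = 6*2 - -3*-6 + -3*-4 - 2*2 + 2*-6 - 6*-4
= -6 + 8 + 12 = 14
Area = (1/2)|14| = 7.

7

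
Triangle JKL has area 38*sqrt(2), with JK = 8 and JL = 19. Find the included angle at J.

From the SAS area formula Area = (1/2)ab sin(C), rearranging gives sin(C) = 2*Area/(ab).
sin(C) = 2 * 38*sqrt(2) / (152) = sqrt(2)/2.
Therefore C = arcsin(sqrt(2)/2) = 45°.
Since sin(180° - C) = sin(C), the obtuse angle 135° gives the same area, so C = 45° or C = 135°.

45° or 135°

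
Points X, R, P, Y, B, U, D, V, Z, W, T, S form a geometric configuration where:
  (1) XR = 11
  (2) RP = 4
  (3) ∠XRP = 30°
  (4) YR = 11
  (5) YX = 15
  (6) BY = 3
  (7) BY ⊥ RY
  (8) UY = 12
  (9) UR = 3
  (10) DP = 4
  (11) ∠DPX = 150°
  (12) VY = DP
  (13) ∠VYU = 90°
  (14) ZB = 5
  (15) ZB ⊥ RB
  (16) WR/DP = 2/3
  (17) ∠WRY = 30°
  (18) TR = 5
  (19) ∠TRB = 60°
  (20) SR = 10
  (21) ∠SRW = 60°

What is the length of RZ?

Step 1: By the law of cosines on triangle BYR: BR² = 3² + 11² − 2·3·11·cos(90°) = 130, so BR = √130.
Step 2: By the law of cosines on triangle RBZ: RZ² = √130² + 5² − 2·√130·5·cos(90°) = 155, so RZ = √155.

Therefore, the length of RZ = √155.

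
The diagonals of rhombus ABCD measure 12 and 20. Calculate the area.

The diagonals of a rhombus divide it into four right triangles.
Each triangle has legs 12/ 2 = 6 and 20/2 = 10, so each has area (1/2)*6*10 = 30.
Four such triangles give total area = (d1 * d2) / 2 = 120.

120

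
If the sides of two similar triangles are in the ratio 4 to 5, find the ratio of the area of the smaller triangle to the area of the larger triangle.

The ratio of areas of similar triangles equals the square of the side ratio.
Side ratio = 4:5
Area ratio = (4/5)^2 = 16/25 = 16:25

16:25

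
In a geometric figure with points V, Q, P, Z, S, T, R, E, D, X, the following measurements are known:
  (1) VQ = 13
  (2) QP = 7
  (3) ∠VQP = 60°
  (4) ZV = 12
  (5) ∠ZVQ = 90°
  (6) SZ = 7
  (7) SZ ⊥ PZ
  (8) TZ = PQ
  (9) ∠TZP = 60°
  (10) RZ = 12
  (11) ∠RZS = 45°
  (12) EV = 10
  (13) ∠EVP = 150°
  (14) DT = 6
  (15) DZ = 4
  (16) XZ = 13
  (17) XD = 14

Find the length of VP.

Step 1: By the law of cosines on triangle VQP: VP² = 13² + 7² − 2·13·7·cos(60°) = 127, so VP = √127.

Therefore, the length of VP = √127.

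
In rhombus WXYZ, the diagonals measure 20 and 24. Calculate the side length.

In a rhombus, the diagonals bisect each other perpendicularly, creating four congruent right triangles.
Each triangle has legs 10 (half of 20) and 12 (half of 24).
The hypotenuse of each right triangle is a side of the rhombus:
side = sqrt(10^2 + 12^2) = sqrt(244) = 2*sqrt(61)

2*sqrt(61)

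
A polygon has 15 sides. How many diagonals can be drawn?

Total line segments between 15 vertices = C(15,2) = 105.
Subtract the 15 sides: 105 - 15 = 90 diagonals.

90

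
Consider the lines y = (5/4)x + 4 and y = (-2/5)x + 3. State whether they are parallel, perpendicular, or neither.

Slope of line 1: m1 = 5/4
Slope of line 2: m2 = -2/5
m1 != m2 and m1*m2 = -1/2 != -1. Neither.

Neither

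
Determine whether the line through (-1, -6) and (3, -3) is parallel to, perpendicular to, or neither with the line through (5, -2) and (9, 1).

Slope of line 1: m1 = (-3 - -6)/(3 - -1) = 3/4 = 3/4
Slope of line 2: m2 = (1 - -2)/(9 - 5) = 3/4 = 3/4
m1 = m2, so the lines are parallel.

Parallel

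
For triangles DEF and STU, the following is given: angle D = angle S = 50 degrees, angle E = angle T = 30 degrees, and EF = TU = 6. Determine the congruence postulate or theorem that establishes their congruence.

Consider the given information: angle D = angle S = 50 degrees, angle E = angle T = 30 degrees, and EF = TU = 6
This is not SSS or SAS: SSS requires all three pairs of sides, but we don't have that. SAS requires two sides and the included angle between them.
The correct criterion is AAS. Two pairs of corresponding angles and a non-included side are equal (Angle-Angle-Side).

AAS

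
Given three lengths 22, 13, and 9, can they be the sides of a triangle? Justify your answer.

Check the triangle inequality: 13 + 9 = 22 ≤ 22.
Since the sum of two sides does not exceed the third, no triangle can be formed.

No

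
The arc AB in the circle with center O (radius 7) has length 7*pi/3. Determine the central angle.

The full circumference is 2πr = 14*pi.
The arc is 7*pi/3 / 14*pi = 1/6 of the full circle.
So the central angle = 1/6 × 360° = 60°.

60°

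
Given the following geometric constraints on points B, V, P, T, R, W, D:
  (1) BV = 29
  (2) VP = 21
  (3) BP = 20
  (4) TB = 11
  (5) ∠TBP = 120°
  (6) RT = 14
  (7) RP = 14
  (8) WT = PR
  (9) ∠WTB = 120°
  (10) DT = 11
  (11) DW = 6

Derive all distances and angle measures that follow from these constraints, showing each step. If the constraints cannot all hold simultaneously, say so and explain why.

The constraints are consistent.

From the given relations:
  WT = PR = 14

Step 1: From BT = 11, TW = 14, and ∠BTW = 120°, by the law of cosines:
  BW² = BT² + TW² - 2·BT·TW·cos(120°) = 121 + 196 + 154 = 471
  BW ≈ 21.7

Step 2: From PB = 20, BT = 11, and ∠PBT = 120°, by the law of cosines:
  PT² = PB² + BT² - 2·PB·BT·cos(120°) = 400 + 121 + 220 = 741
  PT ≈ 27.22

Step 3: From BP = 20, BV = 29, PV = 21, by the inverse law of cosines:
  cos(∠PBV) = (BP² + BV² - PV²) / (2·BP·BV)
  ∠PBV = 46.4°

Step 4: From VB = 29, VP = 21, BP = 20, by the inverse law of cosines:
  cos(∠BVP) = (VB² + VP² - BP²) / (2·VB·VP)
  ∠BVP = 43.6°

Step 5: From PB = 20, PV = 21, BV = 29, by the inverse law of cosines:
  cos(∠BPV) = (PB² + PV² - BV²) / (2·PB·PV)
  ∠BPV = 90°

Step 6: From TD = 11, TW = 14, DW = 6, by the inverse law of cosines:
  cos(∠DTW) = (TD² + TW² - DW²) / (2·TD·TW)
  ∠DTW = 24.17°

Step 7: From WD = 6, WT = 14, DT = 11, by the inverse law of cosines:
  cos(∠DWT) = (WD² + WT² - DT²) / (2·WD·WT)
  ∠DWT = 48.65°

Step 8: From DT = 11, DW = 6, TW = 14, by the inverse law of cosines:
  cos(∠TDW) = (DT² + DW² - TW²) / (2·DT·DW)
  ∠TDW = 107.18°

Step 9: From BT = 11, BW = 21.7, TW = 14, by the inverse law of cosines:
  cos(∠TBW) = (BT² + BW² - TW²) / (2·BT·BW)
  ∠TBW = 33.96°

Step 10: From PB = 20, PT = 27.22, BT = 11, by the inverse law of cosines:
  cos(∠BPT) = (PB² + PT² - BT²) / (2·PB·PT)
  ∠BPT = 20.48°

Step 11: From PR = 14, PT = 27.22, RT = 14, by the inverse law of cosines:
  cos(∠RPT) = (PR² + PT² - RT²) / (2·PR·PT)
  ∠RPT = 13.54°

Step 12: From TB = 11, TP = 27.22, BP = 20, by the inverse law of cosines:
  cos(∠BTP) = (TB² + TP² - BP²) / (2·TB·TP)
  ∠BTP = 39.52°

Step 13: From TP = 27.22, TR = 14, PR = 14, by the inverse law of cosines:
  cos(∠PTR) = (TP² + TR² - PR²) / (2·TP·TR)
  ∠PTR = 13.54°

Step 14: From RP = 14, RT = 14, PT = 27.22, by the inverse law of cosines:
  cos(∠PRT) = (RP² + RT² - PT²) / (2·RP·RT)
  ∠PRT = 152.91°

Step 15: From WB = 21.7, WT = 14, BT = 11, by the inverse law of cosines:
  cos(∠BWT) = (WB² + WT² - BT²) / (2·WB·WT)
  ∠BWT = 26.04°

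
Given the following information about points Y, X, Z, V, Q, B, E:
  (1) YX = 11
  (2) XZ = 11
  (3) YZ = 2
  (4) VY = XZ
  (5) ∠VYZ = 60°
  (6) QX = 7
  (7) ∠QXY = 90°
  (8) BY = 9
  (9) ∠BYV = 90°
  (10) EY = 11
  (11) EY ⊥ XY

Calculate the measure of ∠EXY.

Step 1: By the law of cosines on triangle XYE: XE² = 11² + 11² − 2·11·11·cos(90°) = 242, so XE = 11·√2.
Step 2: By the inverse law of cosines on triangle EXY: cos(∠EXY) = ((11·√2)² + 11² − 11²) / (2·11·√2·11) = 242/342.24 = 0.7071, so ∠EXY = 45°.

Therefore, the measure of angle ∠EXY = 45°.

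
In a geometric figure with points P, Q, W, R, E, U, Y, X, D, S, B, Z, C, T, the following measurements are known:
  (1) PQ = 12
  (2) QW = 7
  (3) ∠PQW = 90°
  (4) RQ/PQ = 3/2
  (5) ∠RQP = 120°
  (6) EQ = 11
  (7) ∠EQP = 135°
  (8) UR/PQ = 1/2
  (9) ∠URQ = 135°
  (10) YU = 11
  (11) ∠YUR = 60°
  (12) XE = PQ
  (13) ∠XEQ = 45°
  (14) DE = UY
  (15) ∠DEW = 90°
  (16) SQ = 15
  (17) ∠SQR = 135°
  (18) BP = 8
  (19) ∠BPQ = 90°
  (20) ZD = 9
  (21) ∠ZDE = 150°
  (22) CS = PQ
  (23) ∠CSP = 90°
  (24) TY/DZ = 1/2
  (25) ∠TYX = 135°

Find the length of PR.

From the given relations: RQ = 3/2·PQ = 3/2·12 = 18.
Step 1: By the law of cosines on triangle PQR: PR² = 12² + 18² − 2·12·18·cos(120°) = 684, so PR = 6·√19.

Therefore, the length of PR = 6·√19.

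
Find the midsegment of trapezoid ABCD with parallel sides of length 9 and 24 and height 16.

The midsegment (median) of a trapezoid connects the midpoints of the non-parallel sides.
Its length is the average of the two bases: (9 + 24) / 2 = 33/2.

33/2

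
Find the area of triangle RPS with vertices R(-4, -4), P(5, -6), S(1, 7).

Shoelace: Area = (1/2)|-4(-6-7) + 5(7--4) + 1(-4--6)| = (1/2)(109) = 109/2

109/2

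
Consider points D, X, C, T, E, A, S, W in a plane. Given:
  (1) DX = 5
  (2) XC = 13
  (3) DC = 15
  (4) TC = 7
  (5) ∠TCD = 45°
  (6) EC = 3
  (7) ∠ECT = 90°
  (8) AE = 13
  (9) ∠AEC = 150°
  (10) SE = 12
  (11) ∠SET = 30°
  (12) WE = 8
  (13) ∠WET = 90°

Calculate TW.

Step 1: By the law of cosines on triangle ECT: ET² = 3² + 7² − 2·3·7·cos(90°) = 58, so ET = √58.
Step 2: By the law of cosines on triangle TEW: TW² = √58² + 8² − 2·√58·8·cos(90°) = 122, so TW = √122.

Therefore, the length of TW = √122.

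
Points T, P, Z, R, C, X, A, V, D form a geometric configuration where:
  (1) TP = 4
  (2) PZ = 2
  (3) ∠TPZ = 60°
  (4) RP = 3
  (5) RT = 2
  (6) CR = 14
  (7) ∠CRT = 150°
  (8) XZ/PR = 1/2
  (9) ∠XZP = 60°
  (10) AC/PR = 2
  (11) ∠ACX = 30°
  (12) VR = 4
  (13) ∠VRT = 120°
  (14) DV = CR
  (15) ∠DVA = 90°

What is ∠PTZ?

Step 1: By the law of cosines on triangle TPZ: TZ² = 4² + 2² − 2·4·2·cos(60°) = 12, so TZ = 2·√3.
Step 2: By the inverse law of cosines on triangle PTZ: cos(∠PTZ) = (4² + (2·√3)² − 2²) / (2·4·2·√3) = 24/27.71 = 0.866, so ∠PTZ = 30°.

Therefore, the measure of angle ∠PTZ = 30°.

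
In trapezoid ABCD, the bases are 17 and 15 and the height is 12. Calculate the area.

Area of a trapezoid = (base1 + base2) * height / 2
Area = (17 + 15) * 12 / 2
Area = 32 * 12 / 2
Area = 384 / 2
Area = 192

192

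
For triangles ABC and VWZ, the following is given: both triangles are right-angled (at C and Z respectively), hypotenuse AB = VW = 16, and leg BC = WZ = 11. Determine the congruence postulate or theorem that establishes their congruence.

The given information provides:
both triangles are right-angled (at C and Z respectively), hypotenuse AB = VW = 16, and leg BC = WZ = 11
This matches the HL congruence theorem.
The hypotenuse and one leg of two right triangles are equal (Hypotenuse-Leg).

HL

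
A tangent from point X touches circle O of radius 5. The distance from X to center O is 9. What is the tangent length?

tangent = √(d² - r²) = √(9² - 5²) = √(81 - 25) = √56 = 2*sqrt(14)

2*sqrt(14)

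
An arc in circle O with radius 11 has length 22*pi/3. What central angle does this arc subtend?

The full circumference is 2πr = 22*pi.
The arc is 22*pi/3 / 22*pi = 1/3 of the full circle.
So the central angle = 1/3 × 360° = 120°.

120°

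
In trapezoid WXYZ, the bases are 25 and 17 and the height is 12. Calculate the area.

Area = (25 + 17) * 12 / 2 = 504 / 2 = 252

252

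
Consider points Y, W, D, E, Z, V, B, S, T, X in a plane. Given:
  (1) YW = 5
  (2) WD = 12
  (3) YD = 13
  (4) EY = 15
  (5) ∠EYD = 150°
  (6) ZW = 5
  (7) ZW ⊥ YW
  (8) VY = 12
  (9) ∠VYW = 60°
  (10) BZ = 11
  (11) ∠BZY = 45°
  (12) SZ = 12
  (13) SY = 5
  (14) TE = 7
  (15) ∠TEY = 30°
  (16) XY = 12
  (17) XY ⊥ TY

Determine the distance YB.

Step 1: By the law of cosines on triangle ZWY: ZY² = 5² + 5² − 2·5·5·cos(90°) = 50, so ZY = 5·√2.
Step 2: By the law of cosines on triangle YZB: YB² = (5·√2)² + 11² − 2·5·√2·11·cos(45°) = 61, so YB = √61.

Therefore, the length of YB = √61.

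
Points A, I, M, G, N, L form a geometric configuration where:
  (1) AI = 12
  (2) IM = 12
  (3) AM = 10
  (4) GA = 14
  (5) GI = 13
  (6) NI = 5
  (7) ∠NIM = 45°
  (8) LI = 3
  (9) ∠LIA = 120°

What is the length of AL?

Step 1: By the law of cosines on triangle AIL: AL² = 12² + 3² − 2·12·3·cos(120°) = 189, so AL = 3·√21.

Therefore, the length of AL = 3·√21.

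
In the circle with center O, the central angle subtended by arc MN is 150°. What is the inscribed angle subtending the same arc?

Inscribed angle = 150° / 2 = 75° (inscribed angle theorem).

75°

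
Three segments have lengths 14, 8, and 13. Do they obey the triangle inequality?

Yes.
The triangle inequality requires that the sum of any two sides exceeds the third.
Here 8 + 13 = 21 > 14, so the condition is met.

Yes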